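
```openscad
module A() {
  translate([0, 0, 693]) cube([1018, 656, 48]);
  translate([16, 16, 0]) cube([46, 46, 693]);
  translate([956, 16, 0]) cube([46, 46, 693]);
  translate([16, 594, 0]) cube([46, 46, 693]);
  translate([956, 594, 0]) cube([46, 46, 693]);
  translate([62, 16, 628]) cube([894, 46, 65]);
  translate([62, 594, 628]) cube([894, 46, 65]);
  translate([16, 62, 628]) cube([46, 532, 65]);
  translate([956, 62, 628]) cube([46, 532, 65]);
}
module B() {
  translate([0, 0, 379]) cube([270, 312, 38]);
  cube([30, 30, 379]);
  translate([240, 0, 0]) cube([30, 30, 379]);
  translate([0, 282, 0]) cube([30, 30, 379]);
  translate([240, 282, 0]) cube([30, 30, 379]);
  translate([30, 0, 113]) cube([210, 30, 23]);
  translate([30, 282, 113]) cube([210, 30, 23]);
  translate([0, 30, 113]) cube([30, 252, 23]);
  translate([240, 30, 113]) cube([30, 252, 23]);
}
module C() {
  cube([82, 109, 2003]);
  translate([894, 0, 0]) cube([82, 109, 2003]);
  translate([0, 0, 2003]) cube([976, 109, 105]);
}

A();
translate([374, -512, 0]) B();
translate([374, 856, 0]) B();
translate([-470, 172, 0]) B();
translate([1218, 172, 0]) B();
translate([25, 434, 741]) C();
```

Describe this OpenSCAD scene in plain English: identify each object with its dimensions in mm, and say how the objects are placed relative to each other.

A is a rectangular dining table. The top is 1018×656×48 mm with its upper surface at z = 741 mm. It stands on four 46×46 mm square legs, each inset 16 mm from the nearest pair of top edges, running from the floor to the underside of the top. Four apron rails, 46 mm thick and 65 mm tall, run between adjacent legs with their top edges flush with the underside of the top and their outer faces flush with the legs' outer faces.

B is a four-legged stool. The seat is 270×312 mm, 38 mm thick, top at z = 417 mm. It stands on four square legs, each 30×30 mm in cross-section, from z = 0 to the seat underside, each flush with a corner of the seat. Four stretchers, 30 mm wide and 23 mm tall, connect adjacent legs with their undersides at z = 113 mm, each running between the inner faces of the legs it joins and aligned with the legs' outer faces on the other axis.

C is a rectangular door frame: two vertical jambs of 82×109 mm section, 2003 mm tall, with a clear opening 812 mm wide between their inner faces. A header 105 mm tall and 109 mm deep lies on top of the jambs and spans the full outside width.

Four stools sit around the table at the −y, +y, −x, +x sides. The door frame is on top of the table.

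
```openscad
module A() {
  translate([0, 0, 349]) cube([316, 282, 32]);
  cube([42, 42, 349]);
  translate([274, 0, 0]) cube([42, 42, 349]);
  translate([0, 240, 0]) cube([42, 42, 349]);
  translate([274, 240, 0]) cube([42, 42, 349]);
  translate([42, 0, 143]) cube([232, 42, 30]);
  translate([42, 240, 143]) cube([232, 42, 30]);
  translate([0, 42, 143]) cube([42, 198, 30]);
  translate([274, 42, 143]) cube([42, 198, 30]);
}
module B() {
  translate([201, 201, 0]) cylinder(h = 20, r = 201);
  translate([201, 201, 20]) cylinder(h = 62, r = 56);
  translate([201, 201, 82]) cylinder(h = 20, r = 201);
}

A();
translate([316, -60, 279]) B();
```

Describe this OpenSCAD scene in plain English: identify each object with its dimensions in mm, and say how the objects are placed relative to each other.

A is a four-legged stool. The seat is a 316×282×32 mm slab whose top surface is at z = 381 mm; four square legs, each 42×42 mm in cross-section, run from the floor (z = 0) to the underside of the seat, each flush with a corner of the seat. Four stretchers, 42 mm wide and 30 mm tall, connect adjacent legs with their undersides at z = 143 mm, each running between the inner faces of the legs it joins and aligned with the legs' outer faces on the other axis.

B is a spool: two coaxial disc flanges of radius 201 mm and thickness 20 mm, joined by a core cylinder of radius 56 mm and height 62 mm. The lower flange rests on z = 0 and the three cylinders share a vertical axis.

The spool is beside the stool with their tops flush at z = 381.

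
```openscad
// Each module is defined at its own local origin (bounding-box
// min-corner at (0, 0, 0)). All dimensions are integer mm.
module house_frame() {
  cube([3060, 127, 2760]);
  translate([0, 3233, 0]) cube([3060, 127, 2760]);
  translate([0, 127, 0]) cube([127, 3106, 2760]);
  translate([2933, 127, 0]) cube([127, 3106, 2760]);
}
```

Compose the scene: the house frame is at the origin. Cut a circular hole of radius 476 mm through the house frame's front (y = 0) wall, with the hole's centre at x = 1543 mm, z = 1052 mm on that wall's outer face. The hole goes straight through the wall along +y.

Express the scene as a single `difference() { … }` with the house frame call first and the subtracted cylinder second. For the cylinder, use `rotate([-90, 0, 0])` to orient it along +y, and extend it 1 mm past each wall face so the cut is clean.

difference() {
  house_frame();
  translate([1543, -1, 1052]) rotate([-90, 0, 0]) cylinder(h = 129, r = 476);
}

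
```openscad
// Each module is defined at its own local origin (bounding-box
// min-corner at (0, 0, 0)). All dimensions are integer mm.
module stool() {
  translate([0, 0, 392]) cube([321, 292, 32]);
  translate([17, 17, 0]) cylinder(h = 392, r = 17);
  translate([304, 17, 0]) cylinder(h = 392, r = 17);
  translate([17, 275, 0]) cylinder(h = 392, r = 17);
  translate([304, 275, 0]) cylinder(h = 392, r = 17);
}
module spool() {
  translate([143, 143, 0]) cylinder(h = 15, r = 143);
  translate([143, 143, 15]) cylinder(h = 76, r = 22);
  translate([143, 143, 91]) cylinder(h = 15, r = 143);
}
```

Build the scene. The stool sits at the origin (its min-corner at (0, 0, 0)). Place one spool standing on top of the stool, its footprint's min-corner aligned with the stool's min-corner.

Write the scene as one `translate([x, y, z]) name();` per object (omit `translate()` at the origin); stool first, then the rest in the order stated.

stool();
translate([0, 0, 424]) spool();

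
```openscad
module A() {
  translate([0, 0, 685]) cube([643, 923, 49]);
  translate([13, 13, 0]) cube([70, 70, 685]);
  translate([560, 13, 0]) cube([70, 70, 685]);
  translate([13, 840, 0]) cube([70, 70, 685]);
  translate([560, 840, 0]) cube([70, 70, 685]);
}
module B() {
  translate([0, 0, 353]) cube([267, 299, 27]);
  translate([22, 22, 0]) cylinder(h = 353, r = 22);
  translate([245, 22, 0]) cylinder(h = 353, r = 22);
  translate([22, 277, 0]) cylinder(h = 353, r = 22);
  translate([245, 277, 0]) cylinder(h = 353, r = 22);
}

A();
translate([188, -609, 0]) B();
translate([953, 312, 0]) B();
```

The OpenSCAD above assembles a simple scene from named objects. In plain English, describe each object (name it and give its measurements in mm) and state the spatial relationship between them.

A is a table: top 643 mm (x) × 923 mm (y), 49 mm thick, upper face at z = 734 mm, on four 70×70 mm square legs, each inset 13 mm from the nearest pair of top edges, running from z = 0 to the bottom of the top.

B is a four-legged stool. The seat is 267×299 mm, 27 mm thick, top at z = 380 mm. It stands on four round legs, each 44 mm in diameter, from z = 0 to the seat underside, each leg's axis is inset half a diameter from the nearest pair of seat edges (so the leg's bounding box is flush with the corner).

Two stools sit around the table at the −y, +x sides.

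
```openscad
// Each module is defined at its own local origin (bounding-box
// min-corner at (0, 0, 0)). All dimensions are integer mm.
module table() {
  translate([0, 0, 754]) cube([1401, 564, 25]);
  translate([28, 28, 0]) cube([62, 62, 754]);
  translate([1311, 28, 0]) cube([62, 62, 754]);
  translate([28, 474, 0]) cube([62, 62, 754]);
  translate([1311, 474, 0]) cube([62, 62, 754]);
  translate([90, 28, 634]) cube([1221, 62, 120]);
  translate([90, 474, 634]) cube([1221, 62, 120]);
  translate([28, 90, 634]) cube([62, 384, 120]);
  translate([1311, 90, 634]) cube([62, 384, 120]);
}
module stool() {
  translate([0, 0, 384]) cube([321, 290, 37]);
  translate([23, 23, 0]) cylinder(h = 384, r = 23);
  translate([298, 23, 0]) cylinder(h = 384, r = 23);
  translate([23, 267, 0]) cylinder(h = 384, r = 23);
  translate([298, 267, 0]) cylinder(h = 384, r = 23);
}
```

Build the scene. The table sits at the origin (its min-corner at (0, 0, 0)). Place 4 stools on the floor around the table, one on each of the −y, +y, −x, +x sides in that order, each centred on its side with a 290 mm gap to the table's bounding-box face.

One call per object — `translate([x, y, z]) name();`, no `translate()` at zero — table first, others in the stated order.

table();
translate([540, -580, 0]) stool();
translate([540, 854, 0]) stool();
translate([-611, 137, 0]) stool();
translate([1691, 137, 0]) stool();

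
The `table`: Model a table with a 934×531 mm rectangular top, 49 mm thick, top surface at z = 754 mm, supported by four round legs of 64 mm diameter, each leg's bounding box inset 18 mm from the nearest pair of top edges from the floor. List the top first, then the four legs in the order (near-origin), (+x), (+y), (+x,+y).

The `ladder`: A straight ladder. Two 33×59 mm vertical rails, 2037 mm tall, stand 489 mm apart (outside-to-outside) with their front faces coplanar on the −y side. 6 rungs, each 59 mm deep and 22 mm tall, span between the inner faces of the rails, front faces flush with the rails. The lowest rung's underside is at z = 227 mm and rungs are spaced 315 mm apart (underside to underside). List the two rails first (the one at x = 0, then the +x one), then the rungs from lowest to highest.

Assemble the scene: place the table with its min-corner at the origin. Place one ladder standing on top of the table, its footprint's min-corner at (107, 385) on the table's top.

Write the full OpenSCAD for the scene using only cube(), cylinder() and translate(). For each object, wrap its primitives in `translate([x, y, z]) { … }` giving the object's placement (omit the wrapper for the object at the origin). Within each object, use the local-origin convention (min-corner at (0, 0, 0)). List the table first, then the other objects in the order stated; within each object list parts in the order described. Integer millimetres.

translate([0, 0, 705]) cube([934, 531, 49]);
translate([50, 50, 0]) cylinder(h = 705, r = 32);
translate([884, 50, 0]) cylinder(h = 705, r = 32);
translate([50, 481, 0]) cylinder(h = 705, r = 32);
translate([884, 481, 0]) cylinder(h = 705, r = 32);
translate([107, 385, 754]) {
  cube([33, 59, 2037]);
  translate([456, 0, 0]) cube([33, 59, 2037]);
  translate([33, 0, 227]) cube([423, 59, 22]);
  translate([33, 0, 542]) cube([423, 59, 22]);
  translate([33, 0, 857]) cube([423, 59, 22]);
  translate([33, 0, 1172]) cube([423, 59, 22]);
  translate([33, 0, 1487]) cube([423, 59, 22]);
  translate([33, 0, 1802]) cube([423, 59, 22]);
}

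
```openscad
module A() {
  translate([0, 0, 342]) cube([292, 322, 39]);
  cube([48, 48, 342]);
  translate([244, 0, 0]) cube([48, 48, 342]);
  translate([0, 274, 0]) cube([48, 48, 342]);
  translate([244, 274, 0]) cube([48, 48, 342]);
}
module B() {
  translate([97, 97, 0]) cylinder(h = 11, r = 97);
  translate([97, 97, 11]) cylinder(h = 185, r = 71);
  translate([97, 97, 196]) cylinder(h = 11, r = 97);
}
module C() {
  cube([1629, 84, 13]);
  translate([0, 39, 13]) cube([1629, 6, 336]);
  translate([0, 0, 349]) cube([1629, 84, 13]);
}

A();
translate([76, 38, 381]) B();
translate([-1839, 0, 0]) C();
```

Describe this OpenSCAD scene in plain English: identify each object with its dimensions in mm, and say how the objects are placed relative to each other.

A is a four-legged stool. The seat is a 292×322×39 mm slab whose top surface is at z = 381 mm; four square legs, each 48×48 mm in cross-section, run from the floor (z = 0) to the underside of the seat, each flush with a corner of the seat.

B is a spool: two coaxial disc flanges of radius 97 mm and thickness 11 mm, joined by a core cylinder of radius 71 mm and height 185 mm. The lower flange rests on z = 0 and the three cylinders share a vertical axis.

C is an I-beam lying along x, 1629 mm long. Overall section height 362 mm. Two flanges 84 mm wide (y) and 13 mm thick, one on the floor and one at the top; a web 6 mm thick runs between them, centred on the flange width.

The spool is on top of the stool. The I-beam is on the floor beside the stool on its −x side.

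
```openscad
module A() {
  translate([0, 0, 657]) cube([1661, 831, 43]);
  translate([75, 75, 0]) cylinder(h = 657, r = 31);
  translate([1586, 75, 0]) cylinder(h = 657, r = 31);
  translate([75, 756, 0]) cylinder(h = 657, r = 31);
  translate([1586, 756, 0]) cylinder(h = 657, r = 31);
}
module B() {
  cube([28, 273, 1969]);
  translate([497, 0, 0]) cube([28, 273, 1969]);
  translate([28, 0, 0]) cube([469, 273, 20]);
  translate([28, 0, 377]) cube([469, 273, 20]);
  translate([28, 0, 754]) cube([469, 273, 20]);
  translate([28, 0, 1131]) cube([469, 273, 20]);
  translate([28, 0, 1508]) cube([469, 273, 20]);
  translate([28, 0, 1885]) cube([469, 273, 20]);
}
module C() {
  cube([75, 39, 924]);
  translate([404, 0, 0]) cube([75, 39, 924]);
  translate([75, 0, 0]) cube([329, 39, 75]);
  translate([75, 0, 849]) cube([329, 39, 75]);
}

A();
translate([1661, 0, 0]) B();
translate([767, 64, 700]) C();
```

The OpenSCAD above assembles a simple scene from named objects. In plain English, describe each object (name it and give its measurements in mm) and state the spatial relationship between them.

A is a rectangular dining table. The top is 1661×831×43 mm with its upper surface at z = 700 mm. It stands on four round legs of 62 mm diameter, each leg's bounding box inset 44 mm from the nearest pair of top edges, running from the floor to the underside of the top.

B is an open bookshelf. Two side panels, each 28 mm thick, 273 mm deep and 1969 mm tall, stand 525 mm apart (outside-to-outside). Between them sit 6 shelves, each 20 mm thick and 273 mm deep, spanning the full gap between the sides. The bottom shelf rests on the floor (its underside at z = 0) and the clear gap between one shelf's top and the next shelf's underside is 357 mm.

C is a picture frame with a 329×774 mm rectangular opening (x by z) and a uniform 75 mm border on every side. Frame depth is 39 mm along y. It is built from two vertical stiles running the full outside height and two horizontal rails spanning the gap between the stiles.

The bookshelf is against the table's +x side, with their −y faces flush. The picture frame is on top of the table.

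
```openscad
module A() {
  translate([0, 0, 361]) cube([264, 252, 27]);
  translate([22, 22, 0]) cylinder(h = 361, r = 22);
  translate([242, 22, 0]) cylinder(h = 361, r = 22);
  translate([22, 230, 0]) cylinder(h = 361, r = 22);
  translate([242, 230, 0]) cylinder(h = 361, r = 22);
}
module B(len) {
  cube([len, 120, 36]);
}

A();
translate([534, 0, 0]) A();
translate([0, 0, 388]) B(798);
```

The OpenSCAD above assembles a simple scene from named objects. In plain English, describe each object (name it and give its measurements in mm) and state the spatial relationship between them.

A is a simple wooden stool: a rectangular seat 264 mm (x) by 252 mm (y), 27 mm thick, top face at z = 388 mm, on four round legs, each 44 mm in diameter. The legs rest on z = 0, each leg's axis is inset half a diameter from the nearest pair of seat edges (so the leg's bounding box is flush with the corner).

B is a rectangular beam 798 mm long (x), 120 mm deep (y), 36 mm thick (z).

The beam spans the tops of two stools placed 270 mm apart, resting at z = 388 mm.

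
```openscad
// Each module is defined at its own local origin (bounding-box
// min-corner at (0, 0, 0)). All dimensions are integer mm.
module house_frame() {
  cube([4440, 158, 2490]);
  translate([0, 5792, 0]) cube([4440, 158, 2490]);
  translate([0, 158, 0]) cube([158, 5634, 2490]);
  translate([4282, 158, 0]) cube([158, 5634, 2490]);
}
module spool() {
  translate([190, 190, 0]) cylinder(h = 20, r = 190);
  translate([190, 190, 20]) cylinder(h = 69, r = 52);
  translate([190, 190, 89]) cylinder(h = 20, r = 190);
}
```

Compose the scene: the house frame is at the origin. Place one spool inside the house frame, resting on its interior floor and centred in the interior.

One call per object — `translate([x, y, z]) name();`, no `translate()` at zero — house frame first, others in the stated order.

house_frame();
translate([2030, 2785, 0]) spool();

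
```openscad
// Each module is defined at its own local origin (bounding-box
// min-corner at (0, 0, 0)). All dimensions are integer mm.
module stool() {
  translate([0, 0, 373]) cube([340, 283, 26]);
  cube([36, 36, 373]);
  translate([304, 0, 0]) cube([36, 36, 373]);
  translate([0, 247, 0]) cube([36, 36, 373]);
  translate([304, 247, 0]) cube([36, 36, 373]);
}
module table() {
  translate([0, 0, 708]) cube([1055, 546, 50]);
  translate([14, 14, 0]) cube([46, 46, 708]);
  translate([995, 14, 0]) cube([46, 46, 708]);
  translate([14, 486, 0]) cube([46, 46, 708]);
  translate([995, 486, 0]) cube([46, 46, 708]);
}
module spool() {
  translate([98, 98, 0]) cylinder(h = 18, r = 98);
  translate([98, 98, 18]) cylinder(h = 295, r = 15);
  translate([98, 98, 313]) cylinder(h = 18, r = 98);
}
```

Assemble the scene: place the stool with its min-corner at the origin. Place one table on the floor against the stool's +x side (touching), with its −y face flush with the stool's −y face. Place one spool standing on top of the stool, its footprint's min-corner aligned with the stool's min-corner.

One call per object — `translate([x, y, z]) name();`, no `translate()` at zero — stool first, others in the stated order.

stool();
translate([340, 0, 0]) table();
translate([0, 0, 399]) spool();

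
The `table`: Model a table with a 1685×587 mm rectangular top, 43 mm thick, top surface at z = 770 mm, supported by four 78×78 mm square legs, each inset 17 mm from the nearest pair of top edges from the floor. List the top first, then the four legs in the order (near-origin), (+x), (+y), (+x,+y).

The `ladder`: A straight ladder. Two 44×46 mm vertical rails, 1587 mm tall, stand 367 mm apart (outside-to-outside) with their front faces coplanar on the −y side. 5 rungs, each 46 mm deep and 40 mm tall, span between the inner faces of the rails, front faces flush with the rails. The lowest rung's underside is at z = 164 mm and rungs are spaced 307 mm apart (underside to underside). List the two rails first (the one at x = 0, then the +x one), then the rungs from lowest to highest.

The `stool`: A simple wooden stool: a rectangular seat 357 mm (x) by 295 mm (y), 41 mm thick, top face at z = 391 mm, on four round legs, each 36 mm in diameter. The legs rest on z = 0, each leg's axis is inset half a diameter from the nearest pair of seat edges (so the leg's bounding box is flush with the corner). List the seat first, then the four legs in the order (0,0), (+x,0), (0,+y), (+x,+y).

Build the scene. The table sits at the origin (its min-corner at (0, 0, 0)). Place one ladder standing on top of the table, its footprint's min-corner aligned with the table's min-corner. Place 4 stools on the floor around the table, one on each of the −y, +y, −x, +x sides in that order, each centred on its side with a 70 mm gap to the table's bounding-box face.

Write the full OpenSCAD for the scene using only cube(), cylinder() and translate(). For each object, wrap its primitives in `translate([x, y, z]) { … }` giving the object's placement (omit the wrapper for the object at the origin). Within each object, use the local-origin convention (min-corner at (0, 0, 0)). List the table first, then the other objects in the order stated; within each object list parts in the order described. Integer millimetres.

translate([0, 0, 727]) cube([1685, 587, 43]);
translate([17, 17, 0]) cube([78, 78, 727]);
translate([1590, 17, 0]) cube([78, 78, 727]);
translate([17, 492, 0]) cube([78, 78, 727]);
translate([1590, 492, 0]) cube([78, 78, 727]);
translate([0, 0, 770]) {
  cube([44, 46, 1587]);
  translate([323, 0, 0]) cube([44, 46, 1587]);
  translate([44, 0, 164]) cube([279, 46, 40]);
  translate([44, 0, 471]) cube([279, 46, 40]);
  translate([44, 0, 778]) cube([279, 46, 40]);
  translate([44, 0, 1085]) cube([279, 46, 40]);
  translate([44, 0, 1392]) cube([279, 46, 40]);
}
translate([664, -365, 0]) {
  translate([0, 0, 350]) cube([357, 295, 41]);
  translate([18, 18, 0]) cylinder(h = 350, r = 18);
  translate([339, 18, 0]) cylinder(h = 350, r = 18);
  translate([18, 277, 0]) cylinder(h = 350, r = 18);
  translate([339, 277, 0]) cylinder(h = 350, r = 18);
}
translate([664, 657, 0]) {
  translate([0, 0, 350]) cube([357, 295, 41]);
  translate([18, 18, 0]) cylinder(h = 350, r = 18);
  translate([339, 18, 0]) cylinder(h = 350, r = 18);
  translate([18, 277, 0]) cylinder(h = 350, r = 18);
  translate([339, 277, 0]) cylinder(h = 350, r = 18);
}
translate([-427, 146, 0]) {
  translate([0, 0, 350]) cube([357, 295, 41]);
  translate([18, 18, 0]) cylinder(h = 350, r = 18);
  translate([339, 18, 0]) cylinder(h = 350, r = 18);
  translate([18, 277, 0]) cylinder(h = 350, r = 18);
  translate([339, 277, 0]) cylinder(h = 350, r = 18);
}
translate([1755, 146, 0]) {
  translate([0, 0, 350]) cube([357, 295, 41]);
  translate([18, 18, 0]) cylinder(h = 350, r = 18);
  translate([339, 18, 0]) cylinder(h = 350, r = 18);
  translate([18, 277, 0]) cylinder(h = 350, r = 18);
  translate([339, 277, 0]) cylinder(h = 350, r = 18);
}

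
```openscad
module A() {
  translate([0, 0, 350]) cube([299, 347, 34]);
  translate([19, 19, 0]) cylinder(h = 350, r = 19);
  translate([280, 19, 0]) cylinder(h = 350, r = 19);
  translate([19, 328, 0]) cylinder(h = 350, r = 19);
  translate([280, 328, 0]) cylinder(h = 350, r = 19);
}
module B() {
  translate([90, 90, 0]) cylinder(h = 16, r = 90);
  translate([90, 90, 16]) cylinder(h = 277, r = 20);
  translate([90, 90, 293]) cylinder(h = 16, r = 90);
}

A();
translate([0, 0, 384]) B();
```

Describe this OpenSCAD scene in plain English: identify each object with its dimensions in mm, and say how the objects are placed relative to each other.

A is a four-legged stool. The seat is a 299×347×34 mm slab whose top surface is at z = 384 mm; four round legs, each 38 mm in diameter, run from the floor (z = 0) to the underside of the seat, each leg's axis is inset half a diameter from the nearest pair of seat edges (so the leg's bounding box is flush with the corner).

B is a spool: two coaxial disc flanges of radius 90 mm and thickness 16 mm, joined by a core cylinder of radius 20 mm and height 277 mm. The lower flange rests on z = 0 and the three cylinders share a vertical axis.

The spool is on top of the stool.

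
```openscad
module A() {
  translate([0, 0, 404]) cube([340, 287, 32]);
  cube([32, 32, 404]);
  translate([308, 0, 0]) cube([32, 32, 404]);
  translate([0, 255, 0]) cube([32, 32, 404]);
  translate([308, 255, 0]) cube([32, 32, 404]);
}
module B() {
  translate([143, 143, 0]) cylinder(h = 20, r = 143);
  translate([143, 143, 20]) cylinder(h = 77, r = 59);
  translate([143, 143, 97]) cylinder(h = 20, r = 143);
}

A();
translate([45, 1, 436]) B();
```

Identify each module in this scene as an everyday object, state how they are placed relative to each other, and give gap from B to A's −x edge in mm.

The spool's min-x is at 45; the stool's min-x is 0; gap = 45 mm.

A is a stool. B is a spool. The spool is on top of the stool. The gap from the spool to the stool's −x edge is 45 mm.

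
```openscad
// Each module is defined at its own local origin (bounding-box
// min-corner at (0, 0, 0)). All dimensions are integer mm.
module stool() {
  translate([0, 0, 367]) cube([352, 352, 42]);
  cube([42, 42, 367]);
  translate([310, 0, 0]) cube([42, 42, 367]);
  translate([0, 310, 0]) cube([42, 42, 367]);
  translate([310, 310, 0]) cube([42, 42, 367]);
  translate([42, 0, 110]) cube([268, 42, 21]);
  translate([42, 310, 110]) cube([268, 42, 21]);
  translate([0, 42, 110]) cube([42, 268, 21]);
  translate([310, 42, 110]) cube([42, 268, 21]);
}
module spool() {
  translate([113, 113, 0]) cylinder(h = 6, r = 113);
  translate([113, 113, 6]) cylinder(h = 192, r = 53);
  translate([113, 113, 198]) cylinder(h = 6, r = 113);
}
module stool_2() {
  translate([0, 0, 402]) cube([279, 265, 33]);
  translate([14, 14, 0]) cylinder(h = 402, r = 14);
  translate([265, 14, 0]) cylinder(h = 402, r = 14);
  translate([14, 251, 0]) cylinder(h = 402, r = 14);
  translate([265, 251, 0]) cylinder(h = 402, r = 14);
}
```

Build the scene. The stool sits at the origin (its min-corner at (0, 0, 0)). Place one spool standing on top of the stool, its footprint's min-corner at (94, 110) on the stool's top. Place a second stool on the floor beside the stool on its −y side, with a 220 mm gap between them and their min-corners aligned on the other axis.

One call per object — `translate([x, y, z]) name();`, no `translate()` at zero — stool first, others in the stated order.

stool();
translate([94, 110, 409]) spool();
translate([0, -485, 0]) stool_2();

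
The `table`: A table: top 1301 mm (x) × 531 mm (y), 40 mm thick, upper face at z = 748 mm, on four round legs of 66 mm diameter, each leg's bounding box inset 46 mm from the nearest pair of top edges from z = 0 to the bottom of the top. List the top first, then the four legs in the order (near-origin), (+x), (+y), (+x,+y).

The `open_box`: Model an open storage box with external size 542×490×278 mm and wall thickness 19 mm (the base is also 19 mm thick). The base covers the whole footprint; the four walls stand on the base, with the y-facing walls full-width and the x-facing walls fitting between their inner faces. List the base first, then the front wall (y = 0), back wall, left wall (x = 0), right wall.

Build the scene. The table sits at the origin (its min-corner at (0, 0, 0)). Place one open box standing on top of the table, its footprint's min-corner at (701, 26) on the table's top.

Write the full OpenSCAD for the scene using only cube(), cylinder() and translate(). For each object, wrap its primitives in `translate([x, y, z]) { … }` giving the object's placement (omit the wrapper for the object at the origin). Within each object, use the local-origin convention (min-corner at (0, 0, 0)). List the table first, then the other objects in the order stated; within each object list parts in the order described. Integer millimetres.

translate([0, 0, 708]) cube([1301, 531, 40]);
translate([79, 79, 0]) cylinder(h = 708, r = 33);
translate([1222, 79, 0]) cylinder(h = 708, r = 33);
translate([79, 452, 0]) cylinder(h = 708, r = 33);
translate([1222, 452, 0]) cylinder(h = 708, r = 33);
translate([701, 26, 748]) {
  cube([542, 490, 19]);
  translate([0, 0, 19]) cube([542, 19, 259]);
  translate([0, 471, 19]) cube([542, 19, 259]);
  translate([0, 19, 19]) cube([19, 452, 259]);
  translate([523, 19, 19]) cube([19, 452, 259]);
}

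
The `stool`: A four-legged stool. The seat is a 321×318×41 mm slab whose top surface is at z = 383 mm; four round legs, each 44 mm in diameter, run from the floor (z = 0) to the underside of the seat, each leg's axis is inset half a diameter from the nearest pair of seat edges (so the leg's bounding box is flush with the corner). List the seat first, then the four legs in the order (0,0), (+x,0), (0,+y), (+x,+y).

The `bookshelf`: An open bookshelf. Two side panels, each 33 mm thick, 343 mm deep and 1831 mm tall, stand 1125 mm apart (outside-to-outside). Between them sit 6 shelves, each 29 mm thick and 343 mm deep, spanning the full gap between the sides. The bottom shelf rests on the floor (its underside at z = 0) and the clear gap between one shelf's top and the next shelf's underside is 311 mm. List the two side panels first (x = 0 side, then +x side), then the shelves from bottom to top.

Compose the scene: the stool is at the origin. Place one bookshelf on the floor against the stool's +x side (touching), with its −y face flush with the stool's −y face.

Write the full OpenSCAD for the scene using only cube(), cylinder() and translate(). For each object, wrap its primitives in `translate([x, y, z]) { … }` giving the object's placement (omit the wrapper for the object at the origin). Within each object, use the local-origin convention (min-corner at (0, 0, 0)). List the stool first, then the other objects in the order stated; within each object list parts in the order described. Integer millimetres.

translate([0, 0, 342]) cube([321, 318, 41]);
translate([22, 22, 0]) cylinder(h = 342, r = 22);
translate([299, 22, 0]) cylinder(h = 342, r = 22);
translate([22, 296, 0]) cylinder(h = 342, r = 22);
translate([299, 296, 0]) cylinder(h = 342, r = 22);
translate([321, 0, 0]) {
  cube([33, 343, 1831]);
  translate([1092, 0, 0]) cube([33, 343, 1831]);
  translate([33, 0, 0]) cube([1059, 343, 29]);
  translate([33, 0, 340]) cube([1059, 343, 29]);
  translate([33, 0, 680]) cube([1059, 343, 29]);
  translate([33, 0, 1020]) cube([1059, 343, 29]);
  translate([33, 0, 1360]) cube([1059, 343, 29]);
  translate([33, 0, 1700]) cube([1059, 343, 29]);
}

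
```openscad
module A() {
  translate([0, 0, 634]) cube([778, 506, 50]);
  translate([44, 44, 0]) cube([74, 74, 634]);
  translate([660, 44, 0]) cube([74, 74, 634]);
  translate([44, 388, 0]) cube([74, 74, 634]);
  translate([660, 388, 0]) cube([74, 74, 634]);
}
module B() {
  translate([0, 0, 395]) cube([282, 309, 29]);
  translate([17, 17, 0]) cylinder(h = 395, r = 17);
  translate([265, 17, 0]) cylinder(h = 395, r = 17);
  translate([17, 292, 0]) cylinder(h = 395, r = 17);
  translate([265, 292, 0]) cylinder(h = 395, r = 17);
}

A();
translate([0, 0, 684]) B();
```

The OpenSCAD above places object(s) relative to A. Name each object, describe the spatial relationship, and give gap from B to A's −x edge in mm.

The stool's min-x is at 0; the table's min-x is 0; gap = 0 mm.

A is a table. B is a stool. The stool is on top of the table. The gap from the stool to the table's −x edge is 0 mm.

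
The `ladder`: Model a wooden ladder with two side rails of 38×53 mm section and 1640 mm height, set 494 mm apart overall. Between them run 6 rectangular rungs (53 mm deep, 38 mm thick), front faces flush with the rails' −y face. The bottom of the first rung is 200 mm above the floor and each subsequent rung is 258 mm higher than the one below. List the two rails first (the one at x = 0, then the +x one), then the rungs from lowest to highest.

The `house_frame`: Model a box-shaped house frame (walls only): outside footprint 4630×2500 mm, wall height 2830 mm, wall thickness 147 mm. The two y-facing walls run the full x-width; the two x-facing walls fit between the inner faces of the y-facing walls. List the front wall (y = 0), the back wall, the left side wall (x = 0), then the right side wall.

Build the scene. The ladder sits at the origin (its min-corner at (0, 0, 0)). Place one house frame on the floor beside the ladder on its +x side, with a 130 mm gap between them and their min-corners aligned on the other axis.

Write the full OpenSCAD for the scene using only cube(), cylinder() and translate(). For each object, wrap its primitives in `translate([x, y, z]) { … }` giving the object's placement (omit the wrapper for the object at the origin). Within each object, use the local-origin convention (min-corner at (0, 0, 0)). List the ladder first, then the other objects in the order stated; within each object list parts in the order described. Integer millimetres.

cube([38, 53, 1640]);
translate([456, 0, 0]) cube([38, 53, 1640]);
translate([38, 0, 200]) cube([418, 53, 38]);
translate([38, 0, 458]) cube([418, 53, 38]);
translate([38, 0, 716]) cube([418, 53, 38]);
translate([38, 0, 974]) cube([418, 53, 38]);
translate([38, 0, 1232]) cube([418, 53, 38]);
translate([38, 0, 1490]) cube([418, 53, 38]);
translate([624, 0, 0]) {
  cube([4630, 147, 2830]);
  translate([0, 2353, 0]) cube([4630, 147, 2830]);
  translate([0, 147, 0]) cube([147, 2206, 2830]);
  translate([4483, 147, 0]) cube([147, 2206, 2830]);
}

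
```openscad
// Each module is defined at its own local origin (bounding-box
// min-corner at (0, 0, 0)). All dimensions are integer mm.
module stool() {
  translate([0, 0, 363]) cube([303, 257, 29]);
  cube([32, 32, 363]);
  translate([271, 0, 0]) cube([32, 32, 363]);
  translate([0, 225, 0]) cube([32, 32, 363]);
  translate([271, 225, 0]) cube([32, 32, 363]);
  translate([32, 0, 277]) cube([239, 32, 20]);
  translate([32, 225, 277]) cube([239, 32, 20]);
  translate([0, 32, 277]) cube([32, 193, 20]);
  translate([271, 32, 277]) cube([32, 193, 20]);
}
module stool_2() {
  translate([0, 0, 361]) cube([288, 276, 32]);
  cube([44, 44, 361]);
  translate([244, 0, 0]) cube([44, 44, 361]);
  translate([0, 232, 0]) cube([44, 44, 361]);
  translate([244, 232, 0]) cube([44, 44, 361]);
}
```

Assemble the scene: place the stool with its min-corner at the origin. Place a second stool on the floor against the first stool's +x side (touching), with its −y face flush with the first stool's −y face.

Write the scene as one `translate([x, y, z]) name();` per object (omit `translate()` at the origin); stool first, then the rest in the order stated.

stool();
translate([303, 0, 0]) stool_2();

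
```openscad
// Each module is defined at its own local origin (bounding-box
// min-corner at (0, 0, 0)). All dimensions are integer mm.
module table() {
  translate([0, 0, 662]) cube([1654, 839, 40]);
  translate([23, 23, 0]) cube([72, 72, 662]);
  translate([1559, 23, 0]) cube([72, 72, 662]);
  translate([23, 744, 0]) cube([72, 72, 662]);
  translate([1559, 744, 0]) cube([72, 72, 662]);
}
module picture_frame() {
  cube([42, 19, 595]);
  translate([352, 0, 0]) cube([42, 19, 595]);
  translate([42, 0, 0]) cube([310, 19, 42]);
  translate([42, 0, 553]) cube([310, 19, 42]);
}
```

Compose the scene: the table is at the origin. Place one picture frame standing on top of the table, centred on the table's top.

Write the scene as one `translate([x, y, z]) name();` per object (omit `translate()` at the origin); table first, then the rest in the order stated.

table();
translate([630, 410, 702]) picture_frame();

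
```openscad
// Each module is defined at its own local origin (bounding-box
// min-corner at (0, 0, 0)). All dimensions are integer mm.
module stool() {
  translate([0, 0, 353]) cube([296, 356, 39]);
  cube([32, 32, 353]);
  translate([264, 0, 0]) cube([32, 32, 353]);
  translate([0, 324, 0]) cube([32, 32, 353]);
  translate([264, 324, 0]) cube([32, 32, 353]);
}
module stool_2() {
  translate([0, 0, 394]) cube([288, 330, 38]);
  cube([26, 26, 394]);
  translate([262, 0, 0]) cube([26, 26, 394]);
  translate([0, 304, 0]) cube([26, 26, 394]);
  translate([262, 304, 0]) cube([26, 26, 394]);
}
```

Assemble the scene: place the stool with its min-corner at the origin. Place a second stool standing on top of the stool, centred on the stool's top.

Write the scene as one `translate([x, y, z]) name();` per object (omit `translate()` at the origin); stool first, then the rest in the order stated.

stool();
translate([4, 13, 392]) stool_2();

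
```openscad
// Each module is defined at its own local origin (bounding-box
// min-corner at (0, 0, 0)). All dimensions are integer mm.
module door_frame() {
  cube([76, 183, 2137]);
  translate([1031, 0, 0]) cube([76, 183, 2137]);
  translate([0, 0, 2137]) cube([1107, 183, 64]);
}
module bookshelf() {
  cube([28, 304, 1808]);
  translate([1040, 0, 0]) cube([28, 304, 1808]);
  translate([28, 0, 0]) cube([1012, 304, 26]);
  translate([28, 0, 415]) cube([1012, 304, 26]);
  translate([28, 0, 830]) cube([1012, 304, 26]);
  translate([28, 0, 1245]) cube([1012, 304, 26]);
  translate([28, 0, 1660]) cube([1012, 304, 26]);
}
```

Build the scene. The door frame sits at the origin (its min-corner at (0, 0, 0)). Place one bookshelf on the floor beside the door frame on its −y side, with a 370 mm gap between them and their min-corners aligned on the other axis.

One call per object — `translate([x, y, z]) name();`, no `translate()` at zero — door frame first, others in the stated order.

door_frame();
translate([0, -674, 0]) bookshelf();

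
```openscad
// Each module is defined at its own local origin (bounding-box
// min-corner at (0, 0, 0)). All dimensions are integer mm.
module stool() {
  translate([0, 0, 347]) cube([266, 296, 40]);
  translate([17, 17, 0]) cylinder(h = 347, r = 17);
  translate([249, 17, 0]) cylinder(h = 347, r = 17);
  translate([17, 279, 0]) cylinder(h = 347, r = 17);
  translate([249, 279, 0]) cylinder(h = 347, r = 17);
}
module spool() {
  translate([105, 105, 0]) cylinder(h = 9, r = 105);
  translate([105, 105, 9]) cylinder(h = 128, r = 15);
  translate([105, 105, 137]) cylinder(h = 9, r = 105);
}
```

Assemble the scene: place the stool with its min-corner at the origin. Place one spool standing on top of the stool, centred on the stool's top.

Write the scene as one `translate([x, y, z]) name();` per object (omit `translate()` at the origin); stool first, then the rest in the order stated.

stool();
translate([28, 43, 387]) spool();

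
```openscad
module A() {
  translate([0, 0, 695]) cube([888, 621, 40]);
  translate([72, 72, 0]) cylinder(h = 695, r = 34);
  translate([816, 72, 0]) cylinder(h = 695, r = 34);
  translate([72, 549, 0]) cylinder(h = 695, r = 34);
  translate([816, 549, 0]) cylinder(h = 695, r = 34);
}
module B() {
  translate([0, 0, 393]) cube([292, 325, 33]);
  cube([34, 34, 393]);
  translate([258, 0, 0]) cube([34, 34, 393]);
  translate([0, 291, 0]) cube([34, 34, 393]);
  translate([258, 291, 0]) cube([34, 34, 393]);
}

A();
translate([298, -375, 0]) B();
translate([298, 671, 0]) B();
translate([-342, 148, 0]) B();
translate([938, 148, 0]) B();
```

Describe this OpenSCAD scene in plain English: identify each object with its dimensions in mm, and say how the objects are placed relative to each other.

A is a table with a 888×621 mm rectangular top, 40 mm thick, top surface at z = 735 mm, supported by four round legs of 68 mm diameter, each leg's bounding box inset 38 mm from the nearest pair of top edges, running from the floor.

B is a simple wooden stool: a rectangular seat 292 mm (x) by 325 mm (y), 33 mm thick, top face at z = 426 mm, on four square legs, each 34×34 mm in cross-section. The legs rest on z = 0, each flush with a corner of the seat.

Four stools sit around the table at the −y, +y, −x, +x sides.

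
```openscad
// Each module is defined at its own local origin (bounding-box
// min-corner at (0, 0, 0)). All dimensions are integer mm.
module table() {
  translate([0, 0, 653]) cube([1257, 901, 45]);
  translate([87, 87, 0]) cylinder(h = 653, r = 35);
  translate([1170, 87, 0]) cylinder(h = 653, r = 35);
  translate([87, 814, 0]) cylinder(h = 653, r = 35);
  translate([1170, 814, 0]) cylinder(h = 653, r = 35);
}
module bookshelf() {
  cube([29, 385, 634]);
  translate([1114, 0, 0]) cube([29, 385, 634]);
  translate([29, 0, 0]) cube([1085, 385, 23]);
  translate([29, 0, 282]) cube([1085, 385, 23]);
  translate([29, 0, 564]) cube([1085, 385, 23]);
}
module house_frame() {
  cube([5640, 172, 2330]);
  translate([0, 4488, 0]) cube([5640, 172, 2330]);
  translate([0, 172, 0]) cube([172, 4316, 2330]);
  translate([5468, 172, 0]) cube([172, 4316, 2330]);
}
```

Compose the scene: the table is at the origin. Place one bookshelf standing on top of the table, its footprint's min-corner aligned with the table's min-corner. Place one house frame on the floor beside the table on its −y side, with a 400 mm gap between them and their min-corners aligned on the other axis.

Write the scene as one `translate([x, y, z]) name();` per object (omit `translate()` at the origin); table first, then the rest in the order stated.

table();
translate([0, 0, 698]) bookshelf();
translate([0, -5060, 0]) house_frame();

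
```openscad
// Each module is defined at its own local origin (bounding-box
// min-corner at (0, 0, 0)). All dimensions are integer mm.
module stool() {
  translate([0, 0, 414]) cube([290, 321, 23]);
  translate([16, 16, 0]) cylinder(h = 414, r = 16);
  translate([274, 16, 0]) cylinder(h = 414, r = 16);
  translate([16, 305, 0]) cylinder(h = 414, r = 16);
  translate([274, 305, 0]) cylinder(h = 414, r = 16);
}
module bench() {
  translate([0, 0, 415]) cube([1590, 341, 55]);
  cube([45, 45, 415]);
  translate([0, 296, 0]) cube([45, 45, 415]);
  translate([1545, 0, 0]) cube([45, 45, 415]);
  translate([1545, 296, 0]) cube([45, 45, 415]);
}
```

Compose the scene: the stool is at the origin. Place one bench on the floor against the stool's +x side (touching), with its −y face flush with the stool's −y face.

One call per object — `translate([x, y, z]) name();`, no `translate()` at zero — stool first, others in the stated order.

stool();
translate([290, 0, 0]) bench();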